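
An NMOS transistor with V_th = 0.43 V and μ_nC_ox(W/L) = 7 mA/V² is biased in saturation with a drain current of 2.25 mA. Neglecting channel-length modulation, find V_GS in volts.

In saturation I_D = ½ k_n (V_GS − V_th)², so V_GS − V_th = √(2 I_D / k_n) = √(2 × 2.25 / 7) = 0.802 V.
V_GS = 0.43 + 0.802 = 1.23 V.

V_GS = 1.23 V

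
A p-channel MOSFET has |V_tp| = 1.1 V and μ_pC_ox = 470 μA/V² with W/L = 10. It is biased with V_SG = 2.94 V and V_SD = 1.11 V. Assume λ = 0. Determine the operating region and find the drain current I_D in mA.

Triode; I_D = 6.70 mA

k_p = μ_pC_ox · (W/L) = 4.7 mA/V².
V_ov = V_SG − |V_tp| = 2.94 − 1.1 = 1.84 V.
Since V_SD = 1.11 V < V_ov = 1.84 V, the device is in the triode region.
I_D = k_p [V_ov · V_SD − ½ V_SD²] = 4.7 × [1.84 × 1.11 − 0.5 × 1.11²] = 6.7 mA.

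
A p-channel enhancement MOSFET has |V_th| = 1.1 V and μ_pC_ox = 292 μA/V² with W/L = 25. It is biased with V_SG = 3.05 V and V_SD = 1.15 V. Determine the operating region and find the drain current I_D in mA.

Triode; I_D = 11.5 mA

k_p = μ_pC_ox · (W/L) = 7.3 mA/V².
V_ov = V_SG − |V_th| = 3.05 − 1.1 = 1.95 V.
Since V_SD = 1.15 V < V_ov = 1.95 V, the device is in the triode region.
I_D = k_p [V_ov · V_SD − ½ V_SD²] = 7.3 × [1.95 × 1.15 − 0.5 × 1.15²] = 11.5 mA.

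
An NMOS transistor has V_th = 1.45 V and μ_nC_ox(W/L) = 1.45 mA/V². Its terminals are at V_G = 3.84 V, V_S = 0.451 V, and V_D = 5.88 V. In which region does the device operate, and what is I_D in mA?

Saturation; I_D = 2.73 mA

V_GS = V_G − V_S = 3.84 − 0.451 = 3.39 V; V_DS = V_D − V_S = 5.88 − 0.451 = 5.43 V.
V_ov = V_GS − V_th = 3.39 − 1.45 = 1.94 V.
Since V_DS = 5.43 V ≥ V_ov = 1.94 V, the device is in saturation.
I_D = ½ k_n V_ov² = 0.5 × 1.45 × 1.94² = 2.73 mA.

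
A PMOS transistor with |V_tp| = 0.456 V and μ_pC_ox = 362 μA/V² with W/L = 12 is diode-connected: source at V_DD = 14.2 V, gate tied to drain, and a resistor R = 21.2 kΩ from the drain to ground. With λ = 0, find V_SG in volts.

With gate tied to drain, V_SG = V_SD ≥ V_SG − |V_tp|, so the device is in saturation.
k_p = μ_pC_ox · (W/L) = 4.344 mA/V².
KCL at the drain: ½ k_p (V_SG − |V_tp|)² = (V_DD − V_SG)/R.
Let x = V_SG − 0.456. Then 46 x² + x − 13.74 = 0, giving x = 0.536 V (positive root), so V_SG = 0.992 V.
I_D = (V_DD − V_SG)/R = (14.2 − 0.992) / 21.2 = 0.623 mA.

V_SG = 0.992 V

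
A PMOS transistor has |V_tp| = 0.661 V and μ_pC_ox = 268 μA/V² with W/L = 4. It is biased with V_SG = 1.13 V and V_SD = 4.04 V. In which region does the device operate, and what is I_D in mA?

Saturation; I_D = 0.118 mA

k_p = μ_pC_ox · (W/L) = 1.072 mA/V².
V_ov = V_SG − |V_tp| = 1.13 − 0.661 = 0.469 V.
Since V_SD = 4.04 V ≥ V_ov = 0.469 V, the device is in saturation.
I_D = ½ k_p V_ov² = 0.5 × 1.072 × 0.469² = 0.118 mA.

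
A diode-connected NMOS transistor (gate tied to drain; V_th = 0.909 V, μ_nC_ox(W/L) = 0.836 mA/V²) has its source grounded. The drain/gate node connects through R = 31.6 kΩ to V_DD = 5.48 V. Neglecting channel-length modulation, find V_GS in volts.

V_GS = 1.46 V

With gate tied to drain, V_GS = V_DS ≥ V_GS − V_th, so the device is in saturation.
KCL at the drain: ½ k_n (V_GS − V_th)² = (V_DD − V_GS)/R.
Let x = V_GS − 0.909. Then 13.2 x² + x − 4.571 = 0, giving x = 0.552 V (positive root), so V_GS = 1.46 V.
I_D = (V_DD − V_GS)/R = (5.48 − 1.46) / 31.6 = 0.127 mA.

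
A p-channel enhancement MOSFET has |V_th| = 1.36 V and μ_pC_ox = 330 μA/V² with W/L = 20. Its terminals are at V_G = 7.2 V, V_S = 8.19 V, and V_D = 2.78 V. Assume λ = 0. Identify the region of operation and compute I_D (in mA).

V_SG = V_S − V_G = 8.19 − 7.2 = 0.99 V; V_SD = V_S − V_D = 8.19 − 2.78 = 5.41 V.
V_SG = 0.99 V < |V_th| = 1.36 V, so the transistor is in cutoff.

Cutoff; I_D = 0 mA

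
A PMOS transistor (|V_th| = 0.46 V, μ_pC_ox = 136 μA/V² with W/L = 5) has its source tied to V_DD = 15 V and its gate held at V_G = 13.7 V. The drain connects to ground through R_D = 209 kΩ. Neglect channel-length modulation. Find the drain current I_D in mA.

I_D = 0.0711 mA

V_SG = V_DD − V_G = 15 − 13.7 = 1.3 V, so V_ov = 1.3 − 0.46 = 0.84 V.
k_p = μ_pC_ox · (W/L) = 0.68 mA/V².
Assume saturation: I_D = ½ k_p V_ov² = 0.5 × 0.68 × 0.84² = 0.24 mA, giving V_SD = V_DD − I_D R_D = 15 − 0.24 × 209 = -35.1 V.
But -35.1 V < V_ov = 0.84 V, so the device is actually in triode.
In triode I_D = k_p[V_ov V_SD − ½ V_SD²] and I_D = (V_DD − V_SD)/R_D. Equating: 71.1 V_SD² − 120.4 V_SD + 15 = 0, giving V_SD = 0.135 V (the root below V_ov).
I_D = (15 − 0.135) / 209 = 0.0711 mA.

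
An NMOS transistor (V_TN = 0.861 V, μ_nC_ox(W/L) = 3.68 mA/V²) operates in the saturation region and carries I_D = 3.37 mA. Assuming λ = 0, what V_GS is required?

In saturation I_D = ½ k_n (V_GS − V_TN)², so V_GS − V_TN = √(2 I_D / k_n) = √(2 × 3.37 / 3.68) = 1.35 V.
V_GS = 0.861 + 1.35 = 2.21 V.

V_GS = 2.21 V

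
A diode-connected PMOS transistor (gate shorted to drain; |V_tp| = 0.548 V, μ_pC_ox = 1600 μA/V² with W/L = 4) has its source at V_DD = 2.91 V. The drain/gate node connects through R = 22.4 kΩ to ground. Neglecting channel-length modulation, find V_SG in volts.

V_SG = 0.723 V

With gate tied to drain, V_SG = V_SD ≥ V_SG − |V_tp|, so the device is in saturation.
k_p = μ_pC_ox · (W/L) = 6.4 mA/V².
KCL at the drain: ½ k_p (V_SG − |V_tp|)² = (V_DD − V_SG)/R.
Let x = V_SG − 0.548. Then 71.7 x² + x − 2.362 = 0, giving x = 0.175 V (positive root), so V_SG = 0.723 V.
I_D = (V_DD − V_SG)/R = (2.91 − 0.723) / 22.4 = 0.0976 mA.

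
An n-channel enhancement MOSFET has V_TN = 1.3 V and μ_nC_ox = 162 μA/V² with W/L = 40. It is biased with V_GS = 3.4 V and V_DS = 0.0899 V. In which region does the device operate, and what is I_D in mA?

Triode; I_D = 1.20 mA

k_n = μ_nC_ox · (W/L) = 6.48 mA/V².
V_ov = V_GS − V_TN = 3.4 − 1.3 = 2.1 V.
Since V_DS = 0.0899 V < V_ov = 2.1 V, the device is in the triode region.
I_D = k_n [V_ov · V_DS − ½ V_DS²] = 6.48 × [2.1 × 0.0899 − 0.5 × 0.0899²] = 1.2 mA.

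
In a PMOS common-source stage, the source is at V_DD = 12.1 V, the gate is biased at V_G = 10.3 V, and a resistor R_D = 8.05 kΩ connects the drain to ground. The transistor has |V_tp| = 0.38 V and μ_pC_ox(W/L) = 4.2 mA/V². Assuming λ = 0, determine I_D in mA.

I_D = 1.47 mA

V_SG = V_DD − V_G = 12.1 − 10.3 = 1.8 V, so V_ov = 1.8 − 0.38 = 1.42 V.
Assume saturation: I_D = ½ k_p V_ov² = 0.5 × 4.2 × 1.42² = 4.23 mA, giving V_SD = V_DD − I_D R_D = 12.1 − 4.23 × 8.05 = -22 V.
But -22 V < V_ov = 1.42 V, so the device is actually in triode.
In triode I_D = k_p[V_ov V_SD − ½ V_SD²] and I_D = (V_DD − V_SD)/R_D. Equating: 16.9 V_SD² − 49.01 V_SD + 12.1 = 0, giving V_SD = 0.273 V (the root below V_ov).
I_D = (12.1 − 0.273) / 8.05 = 1.47 mA.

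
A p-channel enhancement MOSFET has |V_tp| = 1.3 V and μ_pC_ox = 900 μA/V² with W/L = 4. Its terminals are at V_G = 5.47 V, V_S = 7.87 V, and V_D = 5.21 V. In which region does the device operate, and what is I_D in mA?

Saturation; I_D = 2.18 mA

V_SG = V_S − V_G = 7.87 − 5.47 = 2.4 V; V_SD = V_S − V_D = 7.87 − 5.21 = 2.66 V.
k_p = μ_pC_ox · (W/L) = 3.6 mA/V².
V_ov = V_SG − |V_tp| = 2.4 − 1.3 = 1.1 V.
Since V_SD = 2.66 V ≥ V_ov = 1.1 V, the device is in saturation.
I_D = ½ k_p V_ov² = 0.5 × 3.6 × 1.1² = 2.18 mA.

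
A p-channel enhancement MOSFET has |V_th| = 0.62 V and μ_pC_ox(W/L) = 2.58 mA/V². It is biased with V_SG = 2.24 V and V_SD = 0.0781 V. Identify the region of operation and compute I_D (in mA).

V_ov = V_SG − |V_th| = 2.24 − 0.62 = 1.62 V.
Since V_SD = 0.0781 V < V_ov = 1.62 V, the device is in the triode region.
I_D = k_p [V_ov · V_SD − ½ V_SD²] = 2.58 × [1.62 × 0.0781 − 0.5 × 0.0781²] = 0.319 mA.

Triode; I_D = 0.319 mA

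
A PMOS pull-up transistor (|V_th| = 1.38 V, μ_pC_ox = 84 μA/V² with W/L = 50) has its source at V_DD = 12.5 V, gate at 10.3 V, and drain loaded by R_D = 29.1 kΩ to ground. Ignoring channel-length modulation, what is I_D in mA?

I_D = 0.425 mA

V_SG = V_DD − V_G = 12.5 − 10.3 = 2.2 V, so V_ov = 2.2 − 1.38 = 0.82 V.
k_p = μ_pC_ox · (W/L) = 4.2 mA/V².
Assume saturation: I_D = ½ k_p V_ov² = 0.5 × 4.2 × 0.82² = 1.41 mA, giving V_SD = V_DD − I_D R_D = 12.5 − 1.41 × 29.1 = -28.6 V.
But -28.6 V < V_ov = 0.82 V, so the device is actually in triode.
In triode I_D = k_p[V_ov V_SD − ½ V_SD²] and I_D = (V_DD − V_SD)/R_D. Equating: 61.1 V_SD² − 101.2 V_SD + 12.5 = 0, giving V_SD = 0.134 V (the root below V_ov).
I_D = (12.5 − 0.134) / 29.1 = 0.425 mA.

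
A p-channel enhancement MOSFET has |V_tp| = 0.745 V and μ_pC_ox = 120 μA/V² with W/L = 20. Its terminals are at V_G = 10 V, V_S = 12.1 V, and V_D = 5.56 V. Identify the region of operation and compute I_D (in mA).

Saturation; I_D = 2.20 mA

V_SG = V_S − V_G = 12.1 − 10 = 2.1 V; V_SD = V_S − V_D = 12.1 − 5.56 = 6.54 V.
k_p = μ_pC_ox · (W/L) = 2.4 mA/V².
V_ov = V_SG − |V_tp| = 2.1 − 0.745 = 1.35 V.
Since V_SD = 6.54 V ≥ V_ov = 1.35 V, the device is in saturation.
I_D = ½ k_p V_ov² = 0.5 × 2.4 × 1.35² = 2.2 mA.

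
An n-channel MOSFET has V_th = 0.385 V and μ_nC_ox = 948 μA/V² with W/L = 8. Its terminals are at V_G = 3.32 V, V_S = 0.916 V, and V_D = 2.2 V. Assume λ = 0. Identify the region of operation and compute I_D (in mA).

Triode; I_D = 13.4 mA

V_GS = V_G − V_S = 3.32 − 0.916 = 2.4 V; V_DS = V_D − V_S = 2.2 − 0.916 = 1.28 V.
k_n = μ_nC_ox · (W/L) = 7.584 mA/V².
V_ov = V_GS − V_th = 2.4 − 0.385 = 2.02 V.
Since V_DS = 1.28 V < V_ov = 2.02 V, the device is in the triode region.
I_D = k_n [V_ov · V_DS − ½ V_DS²] = 7.584 × [2.02 × 1.28 − 0.5 × 1.28²] = 13.4 mA.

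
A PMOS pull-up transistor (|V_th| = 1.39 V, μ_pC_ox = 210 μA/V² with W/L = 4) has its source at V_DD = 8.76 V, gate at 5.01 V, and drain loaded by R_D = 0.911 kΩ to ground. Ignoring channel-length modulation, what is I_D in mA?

V_SG = V_DD − V_G = 8.76 − 5.01 = 3.75 V, so V_ov = 3.75 − 1.39 = 2.36 V.
k_p = μ_pC_ox · (W/L) = 0.84 mA/V².
Assume saturation: I_D = ½ k_p V_ov² = 0.5 × 0.84 × 2.36² = 2.34 mA, giving V_SD = V_DD − I_D R_D = 8.76 − 2.34 × 0.911 = 6.63 V.
V_SD = 6.63 V ≥ V_ov = 2.36 V, confirming saturation.

I_D = 2.34 mA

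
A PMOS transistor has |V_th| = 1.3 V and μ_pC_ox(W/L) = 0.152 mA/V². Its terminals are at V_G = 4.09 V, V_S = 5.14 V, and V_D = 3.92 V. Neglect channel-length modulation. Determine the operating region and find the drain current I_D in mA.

Cutoff; I_D = 0 mA

V_SG = V_S − V_G = 5.14 − 4.09 = 1.05 V; V_SD = V_S − V_D = 5.14 − 3.92 = 1.22 V.
V_SG = 1.05 V < |V_th| = 1.3 V, so the transistor is in cutoff.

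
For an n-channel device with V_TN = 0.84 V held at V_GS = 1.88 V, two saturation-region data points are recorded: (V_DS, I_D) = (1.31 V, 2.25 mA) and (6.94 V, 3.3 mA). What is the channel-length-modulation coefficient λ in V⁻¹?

λ = 0.0930 V⁻¹

With V_GS fixed, I_D ∝ (1 + λ V_DS) in saturation, so I_D2/I_D1 = (1 + λ V_DS2)/(1 + λ V_DS1).
3.3/2.25 = 1.467 = (1 + 6.94 λ)/(1 + 1.31 λ).
Solving: λ (I_D1 V_DS2 − I_D2 V_DS1) = I_D2 − I_D1, so λ = (3.3 − 2.25) / (2.25 × 6.94 − 3.3 × 1.31) = 1.05 / 11.3 = 0.093 V⁻¹.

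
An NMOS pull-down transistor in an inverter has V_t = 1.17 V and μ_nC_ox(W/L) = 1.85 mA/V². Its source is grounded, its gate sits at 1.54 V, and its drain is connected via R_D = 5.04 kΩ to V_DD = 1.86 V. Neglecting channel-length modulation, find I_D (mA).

I_D = 0.127 mA

V_GS = V_G = 1.54 V, so V_ov = 1.54 − 1.17 = 0.37 V.
Assume saturation: I_D = ½ k_n V_ov² = 0.5 × 1.85 × 0.37² = 0.127 mA, giving V_DS = V_DD − I_D R_D = 1.86 − 0.127 × 5.04 = 1.22 V.
V_DS = 1.22 V ≥ V_ov = 0.37 V, confirming saturation.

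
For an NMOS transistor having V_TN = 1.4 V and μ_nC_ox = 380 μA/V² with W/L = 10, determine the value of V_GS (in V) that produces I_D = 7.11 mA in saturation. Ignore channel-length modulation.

V_GS = 3.33 V

k_n = μ_nC_ox · (W/L) = 3.8 mA/V².
In saturation I_D = ½ k_n (V_GS − V_TN)², so V_GS − V_TN = √(2 I_D / k_n) = √(2 × 7.11 / 3.8) = 1.93 V.
V_GS = 1.4 + 1.93 = 3.33 V.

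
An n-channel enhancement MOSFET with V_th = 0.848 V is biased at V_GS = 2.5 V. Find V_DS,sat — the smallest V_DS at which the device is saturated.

The boundary between triode and saturation is V_DS = V_GS − V_th = V_ov.
V_ov = 2.5 − 0.848 = 1.65 V.

V_DS,sat = 1.65 V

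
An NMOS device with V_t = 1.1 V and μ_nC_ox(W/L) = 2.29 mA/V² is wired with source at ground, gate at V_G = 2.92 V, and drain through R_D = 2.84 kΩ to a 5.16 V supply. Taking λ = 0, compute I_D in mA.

I_D = 1.66 mA

V_GS = V_G = 2.92 V, so V_ov = 2.92 − 1.1 = 1.82 V.
Assume saturation: I_D = ½ k_n V_ov² = 0.5 × 2.29 × 1.82² = 3.79 mA, giving V_DS = V_DD − I_D R_D = 5.16 − 3.79 × 2.84 = -5.61 V.
But -5.61 V < V_ov = 1.82 V, so the device is actually in triode.
In triode I_D = k_n[V_ov V_DS − ½ V_DS²] and I_D = (V_DD − V_DS)/R_D. Equating: 3.25 V_DS² − 12.84 V_DS + 5.16 = 0, giving V_DS = 0.454 V (the root below V_ov).
I_D = (5.16 − 0.454) / 2.84 = 1.66 mA.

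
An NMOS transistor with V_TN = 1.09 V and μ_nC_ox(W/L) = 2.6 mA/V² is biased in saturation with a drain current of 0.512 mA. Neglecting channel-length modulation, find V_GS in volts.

V_GS = 1.72 V

In saturation I_D = ½ k_n (V_GS − V_TN)², so V_GS − V_TN = √(2 I_D / k_n) = √(2 × 0.512 / 2.6) = 0.628 V.
V_GS = 1.09 + 0.628 = 1.72 V.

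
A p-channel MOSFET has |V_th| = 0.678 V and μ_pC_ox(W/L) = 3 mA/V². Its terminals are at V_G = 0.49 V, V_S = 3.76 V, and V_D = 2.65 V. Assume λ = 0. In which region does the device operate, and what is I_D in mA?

V_SG = V_S − V_G = 3.76 − 0.49 = 3.27 V; V_SD = V_S − V_D = 3.76 − 2.65 = 1.11 V.
V_ov = V_SG − |V_th| = 3.27 − 0.678 = 2.59 V.
Since V_SD = 1.11 V < V_ov = 2.59 V, the device is in the triode region.
I_D = k_p [V_ov · V_SD − ½ V_SD²] = 3 × [2.59 × 1.11 − 0.5 × 1.11²] = 6.78 mA.

Triode; I_D = 6.78 mA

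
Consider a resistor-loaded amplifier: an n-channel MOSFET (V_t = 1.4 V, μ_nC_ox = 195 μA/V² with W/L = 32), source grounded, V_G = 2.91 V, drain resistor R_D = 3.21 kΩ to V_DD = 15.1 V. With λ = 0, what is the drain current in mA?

V_GS = V_G = 2.91 V, so V_ov = 2.91 − 1.4 = 1.51 V.
k_n = μ_nC_ox · (W/L) = 6.24 mA/V².
Assume saturation: I_D = ½ k_n V_ov² = 0.5 × 6.24 × 1.51² = 7.11 mA, giving V_DS = V_DD − I_D R_D = 15.1 − 7.11 × 3.21 = -7.74 V.
But -7.74 V < V_ov = 1.51 V, so the device is actually in triode.
In triode I_D = k_n[V_ov V_DS − ½ V_DS²] and I_D = (V_DD − V_DS)/R_D. Equating: 10 V_DS² − 31.25 V_DS + 15.1 = 0, giving V_DS = 0.598 V (the root below V_ov).
I_D = (15.1 − 0.598) / 3.21 = 4.52 mA.

I_D = 4.52 mA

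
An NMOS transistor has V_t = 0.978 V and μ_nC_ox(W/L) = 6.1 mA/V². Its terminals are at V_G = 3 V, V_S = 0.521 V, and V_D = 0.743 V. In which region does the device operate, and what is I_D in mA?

V_GS = V_G − V_S = 3 − 0.521 = 2.48 V; V_DS = V_D − V_S = 0.743 − 0.521 = 0.222 V.
V_ov = V_GS − V_t = 2.48 − 0.978 = 1.5 V.
Since V_DS = 0.222 V < V_ov = 1.5 V, the device is in the triode region.
I_D = k_n [V_ov · V_DS − ½ V_DS²] = 6.1 × [1.5 × 0.222 − 0.5 × 0.222²] = 1.88 mA.

Triode; I_D = 1.88 mA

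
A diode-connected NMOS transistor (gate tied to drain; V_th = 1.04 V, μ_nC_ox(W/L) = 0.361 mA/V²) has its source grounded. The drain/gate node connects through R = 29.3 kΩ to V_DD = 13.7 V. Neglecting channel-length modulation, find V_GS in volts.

V_GS = 2.50 V

With gate tied to drain, V_GS = V_DS ≥ V_GS − V_th, so the device is in saturation.
KCL at the drain: ½ k_n (V_GS − V_th)² = (V_DD − V_GS)/R.
Let x = V_GS − 1.04. Then 5.29 x² + x − 12.66 = 0, giving x = 1.46 V (positive root), so V_GS = 2.5 V.
I_D = (V_DD − V_GS)/R = (13.7 − 2.5) / 29.3 = 0.382 mA.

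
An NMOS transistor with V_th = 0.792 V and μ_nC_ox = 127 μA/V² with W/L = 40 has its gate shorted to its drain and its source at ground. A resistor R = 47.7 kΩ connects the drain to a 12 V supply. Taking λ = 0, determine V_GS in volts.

With gate tied to drain, V_GS = V_DS ≥ V_GS − V_th, so the device is in saturation.
k_n = μ_nC_ox · (W/L) = 5.08 mA/V².
KCL at the drain: ½ k_n (V_GS − V_th)² = (V_DD − V_GS)/R.
Let x = V_GS − 0.792. Then 121 x² + x − 11.21 = 0, giving x = 0.3 V (positive root), so V_GS = 1.09 V.
I_D = (V_DD − V_GS)/R = (12 − 1.09) / 47.7 = 0.229 mA.

V_GS = 1.09 V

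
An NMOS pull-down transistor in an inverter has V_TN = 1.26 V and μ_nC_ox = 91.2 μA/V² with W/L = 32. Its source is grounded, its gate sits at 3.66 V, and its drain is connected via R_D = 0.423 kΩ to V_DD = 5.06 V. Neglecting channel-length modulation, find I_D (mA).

I_D = 7.80 mA

V_GS = V_G = 3.66 V, so V_ov = 3.66 − 1.26 = 2.4 V.
k_n = μ_nC_ox · (W/L) = 2.918 mA/V².
Assume saturation: I_D = ½ k_n V_ov² = 0.5 × 2.918 × 2.4² = 8.4 mA, giving V_DS = V_DD − I_D R_D = 5.06 − 8.4 × 0.423 = 1.5 V.
But 1.5 V < V_ov = 2.4 V, so the device is actually in triode.
In triode I_D = k_n[V_ov V_DS − ½ V_DS²] and I_D = (V_DD − V_DS)/R_D. Equating: 0.617 V_DS² − 3.963 V_DS + 5.06 = 0, giving V_DS = 1.76 V (the root below V_ov).
I_D = (5.06 − 1.76) / 0.423 = 7.8 mA.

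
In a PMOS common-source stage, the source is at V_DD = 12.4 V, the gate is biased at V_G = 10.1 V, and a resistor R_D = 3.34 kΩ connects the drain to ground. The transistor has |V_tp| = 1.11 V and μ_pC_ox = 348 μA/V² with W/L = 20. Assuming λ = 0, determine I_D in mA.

I_D = 3.55 mA

V_SG = V_DD − V_G = 12.4 − 10.1 = 2.3 V, so V_ov = 2.3 − 1.11 = 1.19 V.
k_p = μ_pC_ox · (W/L) = 6.96 mA/V².
Assume saturation: I_D = ½ k_p V_ov² = 0.5 × 6.96 × 1.19² = 4.93 mA, giving V_SD = V_DD − I_D R_D = 12.4 − 4.93 × 3.34 = -4.06 V.
But -4.06 V < V_ov = 1.19 V, so the device is actually in triode.
In triode I_D = k_p[V_ov V_SD − ½ V_SD²] and I_D = (V_DD − V_SD)/R_D. Equating: 11.6 V_SD² − 28.66 V_SD + 12.4 = 0, giving V_SD = 0.56 V (the root below V_ov).
I_D = (12.4 − 0.56) / 3.34 = 3.55 mA.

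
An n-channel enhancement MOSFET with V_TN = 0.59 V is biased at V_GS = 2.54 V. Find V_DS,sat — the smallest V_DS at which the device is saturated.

The boundary between triode and saturation is V_DS = V_GS − V_TN = V_ov.
V_ov = 2.54 − 0.59 = 1.95 V.

V_DS,sat = 1.95 V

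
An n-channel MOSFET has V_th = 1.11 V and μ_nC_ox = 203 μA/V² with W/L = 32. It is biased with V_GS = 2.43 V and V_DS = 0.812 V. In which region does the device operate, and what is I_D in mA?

Triode; I_D = 4.82 mA

k_n = μ_nC_ox · (W/L) = 6.496 mA/V².
V_ov = V_GS − V_th = 2.43 − 1.11 = 1.32 V.
Since V_DS = 0.812 V < V_ov = 1.32 V, the device is in the triode region.
I_D = k_n [V_ov · V_DS − ½ V_DS²] = 6.496 × [1.32 × 0.812 − 0.5 × 0.812²] = 4.82 mA.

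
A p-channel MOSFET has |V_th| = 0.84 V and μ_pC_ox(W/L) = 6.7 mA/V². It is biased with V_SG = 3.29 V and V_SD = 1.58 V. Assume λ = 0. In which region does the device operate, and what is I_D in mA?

Triode; I_D = 17.6 mA

V_ov = V_SG − |V_th| = 3.29 − 0.84 = 2.45 V.
Since V_SD = 1.58 V < V_ov = 2.45 V, the device is in the triode region.
I_D = k_p [V_ov · V_SD − ½ V_SD²] = 6.7 × [2.45 × 1.58 − 0.5 × 1.58²] = 17.6 mA.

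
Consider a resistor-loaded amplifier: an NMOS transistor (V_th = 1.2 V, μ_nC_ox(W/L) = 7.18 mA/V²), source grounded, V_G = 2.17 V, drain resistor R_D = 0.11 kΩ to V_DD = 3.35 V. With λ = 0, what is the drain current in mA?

I_D = 3.38 mA

V_GS = V_G = 2.17 V, so V_ov = 2.17 − 1.2 = 0.97 V.
Assume saturation: I_D = ½ k_n V_ov² = 0.5 × 7.18 × 0.97² = 3.38 mA, giving V_DS = V_DD − I_D R_D = 3.35 − 3.38 × 0.11 = 2.98 V.
V_DS = 2.98 V ≥ V_ov = 0.97 V, confirming saturation.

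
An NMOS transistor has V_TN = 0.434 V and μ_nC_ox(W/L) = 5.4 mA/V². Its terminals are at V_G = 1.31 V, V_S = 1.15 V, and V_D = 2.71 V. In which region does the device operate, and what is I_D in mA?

Cutoff; I_D = 0 mA

V_GS = V_G − V_S = 1.31 − 1.15 = 0.16 V; V_DS = V_D − V_S = 2.71 − 1.15 = 1.56 V.
V_GS = 0.16 V < V_TN = 0.434 V, so the transistor is in cutoff.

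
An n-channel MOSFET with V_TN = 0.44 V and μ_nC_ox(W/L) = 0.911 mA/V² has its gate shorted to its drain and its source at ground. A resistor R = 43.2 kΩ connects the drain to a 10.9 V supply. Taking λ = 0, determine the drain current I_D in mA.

I_D = 0.226 mA

With gate tied to drain, V_GS = V_DS ≥ V_GS − V_TN, so the device is in saturation.
KCL at the drain: ½ k_n (V_GS − V_TN)² = (V_DD − V_GS)/R.
Let x = V_GS − 0.44. Then 19.7 x² + x − 10.46 = 0, giving x = 0.704 V (positive root), so V_GS = 1.14 V.
I_D = (V_DD − V_GS)/R = (10.9 − 1.14) / 43.2 = 0.226 mA.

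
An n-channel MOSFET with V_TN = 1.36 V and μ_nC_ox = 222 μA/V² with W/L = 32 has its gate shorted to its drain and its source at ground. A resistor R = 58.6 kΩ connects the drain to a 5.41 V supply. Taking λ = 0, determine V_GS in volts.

With gate tied to drain, V_GS = V_DS ≥ V_GS − V_TN, so the device is in saturation.
k_n = μ_nC_ox · (W/L) = 7.104 mA/V².
KCL at the drain: ½ k_n (V_GS − V_TN)² = (V_DD − V_GS)/R.
Let x = V_GS − 1.36. Then 208 x² + x − 4.05 = 0, giving x = 0.137 V (positive root), so V_GS = 1.5 V.
I_D = (V_DD − V_GS)/R = (5.41 − 1.5) / 58.6 = 0.0668 mA.

V_GS = 1.50 V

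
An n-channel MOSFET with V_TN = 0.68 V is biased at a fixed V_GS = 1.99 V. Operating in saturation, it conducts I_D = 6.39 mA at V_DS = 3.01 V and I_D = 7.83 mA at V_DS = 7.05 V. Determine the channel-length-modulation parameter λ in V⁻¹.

λ = 0.0670 V⁻¹

With V_GS fixed, I_D ∝ (1 + λ V_DS) in saturation, so I_D2/I_D1 = (1 + λ V_DS2)/(1 + λ V_DS1).
7.83/6.39 = 1.225 = (1 + 7.05 λ)/(1 + 3.01 λ).
Solving: λ (I_D1 V_DS2 − I_D2 V_DS1) = I_D2 − I_D1, so λ = (7.83 − 6.39) / (6.39 × 7.05 − 7.83 × 3.01) = 1.44 / 21.5 = 0.067 V⁻¹.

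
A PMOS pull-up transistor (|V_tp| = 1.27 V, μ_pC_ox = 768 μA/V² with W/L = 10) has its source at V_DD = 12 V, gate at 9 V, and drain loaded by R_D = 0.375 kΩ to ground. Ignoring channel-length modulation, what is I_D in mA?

I_D = 11.5 mA

V_SG = V_DD − V_G = 12 − 9 = 3 V, so V_ov = 3 − 1.27 = 1.73 V.
k_p = μ_pC_ox · (W/L) = 7.68 mA/V².
Assume saturation: I_D = ½ k_p V_ov² = 0.5 × 7.68 × 1.73² = 11.5 mA, giving V_SD = V_DD − I_D R_D = 12 − 11.5 × 0.375 = 7.69 V.
V_SD = 7.69 V ≥ V_ov = 1.73 V, confirming saturation.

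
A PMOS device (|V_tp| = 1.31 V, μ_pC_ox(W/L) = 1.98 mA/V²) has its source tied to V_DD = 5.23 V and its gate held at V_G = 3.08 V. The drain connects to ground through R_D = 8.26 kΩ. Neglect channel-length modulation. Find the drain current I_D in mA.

V_SG = V_DD − V_G = 5.23 − 3.08 = 2.15 V, so V_ov = 2.15 − 1.31 = 0.84 V.
Assume saturation: I_D = ½ k_p V_ov² = 0.5 × 1.98 × 0.84² = 0.699 mA, giving V_SD = V_DD − I_D R_D = 5.23 − 0.699 × 8.26 = -0.54 V.
But -0.54 V < V_ov = 0.84 V, so the device is actually in triode.
In triode I_D = k_p[V_ov V_SD − ½ V_SD²] and I_D = (V_DD − V_SD)/R_D. Equating: 8.18 V_SD² − 14.74 V_SD + 5.23 = 0, giving V_SD = 0.486 V (the root below V_ov).
I_D = (5.23 − 0.486) / 8.26 = 0.574 mA.

I_D = 0.574 mA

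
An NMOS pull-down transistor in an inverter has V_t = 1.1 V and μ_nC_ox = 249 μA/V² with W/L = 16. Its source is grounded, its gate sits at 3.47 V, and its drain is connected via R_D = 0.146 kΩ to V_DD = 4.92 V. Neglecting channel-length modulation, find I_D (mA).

V_GS = V_G = 3.47 V, so V_ov = 3.47 − 1.1 = 2.37 V.
k_n = μ_nC_ox · (W/L) = 3.984 mA/V².
Assume saturation: I_D = ½ k_n V_ov² = 0.5 × 3.984 × 2.37² = 11.2 mA, giving V_DS = V_DD − I_D R_D = 4.92 − 11.2 × 0.146 = 3.29 V.
V_DS = 3.29 V ≥ V_ov = 2.37 V, confirming saturation.

I_D = 11.2 mA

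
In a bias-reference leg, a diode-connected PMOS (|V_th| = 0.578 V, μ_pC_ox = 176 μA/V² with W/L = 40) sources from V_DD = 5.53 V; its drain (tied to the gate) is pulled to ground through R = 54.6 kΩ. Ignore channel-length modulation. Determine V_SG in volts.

V_SG = 0.736 V

With gate tied to drain, V_SG = V_SD ≥ V_SG − |V_th|, so the device is in saturation.
k_p = μ_pC_ox · (W/L) = 7.04 mA/V².
KCL at the drain: ½ k_p (V_SG − |V_th|)² = (V_DD − V_SG)/R.
Let x = V_SG − 0.578. Then 192 x² + x − 4.952 = 0, giving x = 0.158 V (positive root), so V_SG = 0.736 V.
I_D = (V_DD − V_SG)/R = (5.53 − 0.736) / 54.6 = 0.0878 mA.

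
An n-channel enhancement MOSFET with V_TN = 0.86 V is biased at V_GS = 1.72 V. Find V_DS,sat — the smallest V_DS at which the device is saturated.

The boundary between triode and saturation is V_DS = V_GS − V_TN = V_ov.
V_ov = 1.72 − 0.86 = 0.86 V.

V_DS,sat = 0.860 V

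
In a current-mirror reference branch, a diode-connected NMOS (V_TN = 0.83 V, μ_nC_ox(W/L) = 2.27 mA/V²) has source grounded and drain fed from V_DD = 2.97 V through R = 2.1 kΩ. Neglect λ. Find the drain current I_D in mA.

With gate tied to drain, V_GS = V_DS ≥ V_GS − V_TN, so the device is in saturation.
KCL at the drain: ½ k_n (V_GS − V_TN)² = (V_DD − V_GS)/R.
Let x = V_GS − 0.83. Then 2.38 x² + x − 2.14 = 0, giving x = 0.761 V (positive root), so V_GS = 1.59 V.
I_D = (V_DD − V_GS)/R = (2.97 − 1.59) / 2.1 = 0.657 mA.

I_D = 0.657 mA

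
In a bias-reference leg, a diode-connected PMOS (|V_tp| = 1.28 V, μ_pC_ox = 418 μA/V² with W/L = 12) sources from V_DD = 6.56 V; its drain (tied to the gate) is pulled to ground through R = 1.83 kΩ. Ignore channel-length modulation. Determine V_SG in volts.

With gate tied to drain, V_SG = V_SD ≥ V_SG − |V_tp|, so the device is in saturation.
k_p = μ_pC_ox · (W/L) = 5.016 mA/V².
KCL at the drain: ½ k_p (V_SG − |V_tp|)² = (V_DD − V_SG)/R.
Let x = V_SG − 1.28. Then 4.59 x² + x − 5.28 = 0, giving x = 0.969 V (positive root), so V_SG = 2.25 V.
I_D = (V_DD − V_SG)/R = (6.56 − 2.25) / 1.83 = 2.36 mA.

V_SG = 2.25 V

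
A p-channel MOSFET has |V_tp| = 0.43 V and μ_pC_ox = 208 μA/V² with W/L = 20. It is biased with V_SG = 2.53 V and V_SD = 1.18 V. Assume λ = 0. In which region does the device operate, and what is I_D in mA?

Triode; I_D = 7.41 mA

k_p = μ_pC_ox · (W/L) = 4.16 mA/V².
V_ov = V_SG − |V_tp| = 2.53 − 0.43 = 2.1 V.
Since V_SD = 1.18 V < V_ov = 2.1 V, the device is in the triode region.
I_D = k_p [V_ov · V_SD − ½ V_SD²] = 4.16 × [2.1 × 1.18 − 0.5 × 1.18²] = 7.41 mA.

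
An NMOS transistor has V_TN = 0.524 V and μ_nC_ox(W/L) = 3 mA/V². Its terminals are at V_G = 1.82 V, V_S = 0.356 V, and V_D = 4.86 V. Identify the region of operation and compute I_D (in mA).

Saturation; I_D = 1.33 mA

V_GS = V_G − V_S = 1.82 − 0.356 = 1.46 V; V_DS = V_D − V_S = 4.86 − 0.356 = 4.5 V.
V_ov = V_GS − V_TN = 1.46 − 0.524 = 0.94 V.
Since V_DS = 4.5 V ≥ V_ov = 0.94 V, the device is in saturation.
I_D = ½ k_n V_ov² = 0.5 × 3 × 0.94² = 1.33 mA.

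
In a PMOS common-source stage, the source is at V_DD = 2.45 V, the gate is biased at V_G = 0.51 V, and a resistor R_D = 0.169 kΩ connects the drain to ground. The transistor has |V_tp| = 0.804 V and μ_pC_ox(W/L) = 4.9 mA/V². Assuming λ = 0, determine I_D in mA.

V_SG = V_DD − V_G = 2.45 − 0.51 = 1.94 V, so V_ov = 1.94 − 0.804 = 1.14 V.
Assume saturation: I_D = ½ k_p V_ov² = 0.5 × 4.9 × 1.14² = 3.16 mA, giving V_SD = V_DD − I_D R_D = 2.45 − 3.16 × 0.169 = 1.92 V.
V_SD = 1.92 V ≥ V_ov = 1.14 V, confirming saturation.

I_D = 3.16 mA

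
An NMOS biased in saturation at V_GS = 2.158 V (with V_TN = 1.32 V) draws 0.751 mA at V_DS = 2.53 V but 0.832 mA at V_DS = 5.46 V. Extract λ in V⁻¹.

λ = 0.0406 V⁻¹

With V_GS fixed, I_D ∝ (1 + λ V_DS) in saturation, so I_D2/I_D1 = (1 + λ V_DS2)/(1 + λ V_DS1).
0.832/0.751 = 1.108 = (1 + 5.46 λ)/(1 + 2.53 λ).
Solving: λ (I_D1 V_DS2 − I_D2 V_DS1) = I_D2 − I_D1, so λ = (0.832 − 0.751) / (0.751 × 5.46 − 0.832 × 2.53) = 0.081 / 2 = 0.0406 V⁻¹.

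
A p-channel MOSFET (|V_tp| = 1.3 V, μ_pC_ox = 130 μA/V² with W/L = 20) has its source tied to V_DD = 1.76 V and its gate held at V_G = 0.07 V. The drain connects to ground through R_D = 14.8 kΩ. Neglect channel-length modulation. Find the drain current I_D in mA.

V_SG = V_DD − V_G = 1.76 − 0.07 = 1.69 V, so V_ov = 1.69 − 1.3 = 0.39 V.
k_p = μ_pC_ox · (W/L) = 2.6 mA/V².
Assume saturation: I_D = ½ k_p V_ov² = 0.5 × 2.6 × 0.39² = 0.198 mA, giving V_SD = V_DD − I_D R_D = 1.76 − 0.198 × 14.8 = -1.17 V.
But -1.17 V < V_ov = 0.39 V, so the device is actually in triode.
In triode I_D = k_p[V_ov V_SD − ½ V_SD²] and I_D = (V_DD − V_SD)/R_D. Equating: 19.2 V_SD² − 16.01 V_SD + 1.76 = 0, giving V_SD = 0.13 V (the root below V_ov).
I_D = (1.76 − 0.13) / 14.8 = 0.11 mA.

I_D = 0.110 mA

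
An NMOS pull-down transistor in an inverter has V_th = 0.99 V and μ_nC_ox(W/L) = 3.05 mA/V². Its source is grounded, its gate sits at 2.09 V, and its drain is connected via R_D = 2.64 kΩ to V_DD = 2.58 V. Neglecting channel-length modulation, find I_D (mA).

V_GS = V_G = 2.09 V, so V_ov = 2.09 − 0.99 = 1.1 V.
Assume saturation: I_D = ½ k_n V_ov² = 0.5 × 3.05 × 1.1² = 1.85 mA, giving V_DS = V_DD − I_D R_D = 2.58 − 1.85 × 2.64 = -2.29 V.
But -2.29 V < V_ov = 1.1 V, so the device is actually in triode.
In triode I_D = k_n[V_ov V_DS − ½ V_DS²] and I_D = (V_DD − V_DS)/R_D. Equating: 4.03 V_DS² − 9.857 V_DS + 2.58 = 0, giving V_DS = 0.298 V (the root below V_ov).
I_D = (2.58 − 0.298) / 2.64 = 0.864 mA.

I_D = 0.864 mA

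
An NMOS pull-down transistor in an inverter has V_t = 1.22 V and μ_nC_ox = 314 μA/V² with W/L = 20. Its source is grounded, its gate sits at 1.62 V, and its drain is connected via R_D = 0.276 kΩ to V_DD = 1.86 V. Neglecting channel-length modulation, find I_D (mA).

V_GS = V_G = 1.62 V, so V_ov = 1.62 − 1.22 = 0.4 V.
k_n = μ_nC_ox · (W/L) = 6.28 mA/V².
Assume saturation: I_D = ½ k_n V_ov² = 0.5 × 6.28 × 0.4² = 0.502 mA, giving V_DS = V_DD − I_D R_D = 1.86 − 0.502 × 0.276 = 1.72 V.
V_DS = 1.72 V ≥ V_ov = 0.4 V, confirming saturation.

I_D = 0.502 mA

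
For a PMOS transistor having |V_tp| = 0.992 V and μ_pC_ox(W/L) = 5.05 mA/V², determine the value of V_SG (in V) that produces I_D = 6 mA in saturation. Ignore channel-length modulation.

V_SG = 2.53 V

In saturation I_D = ½ k_p (V_SG − |V_tp|)², so V_SG − |V_tp| = √(2 I_D / k_p) = √(2 × 6 / 5.05) = 1.54 V.
V_SG = 0.992 + 1.54 = 2.53 V.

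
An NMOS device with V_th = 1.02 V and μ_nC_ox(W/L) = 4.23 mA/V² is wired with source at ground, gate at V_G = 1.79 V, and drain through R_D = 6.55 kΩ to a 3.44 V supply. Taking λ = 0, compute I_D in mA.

I_D = 0.499 mA

V_GS = V_G = 1.79 V, so V_ov = 1.79 − 1.02 = 0.77 V.
Assume saturation: I_D = ½ k_n V_ov² = 0.5 × 4.23 × 0.77² = 1.25 mA, giving V_DS = V_DD − I_D R_D = 3.44 − 1.25 × 6.55 = -4.77 V.
But -4.77 V < V_ov = 0.77 V, so the device is actually in triode.
In triode I_D = k_n[V_ov V_DS − ½ V_DS²] and I_D = (V_DD − V_DS)/R_D. Equating: 13.9 V_DS² − 22.33 V_DS + 3.44 = 0, giving V_DS = 0.172 V (the root below V_ov).
I_D = (3.44 − 0.172) / 6.55 = 0.499 mA.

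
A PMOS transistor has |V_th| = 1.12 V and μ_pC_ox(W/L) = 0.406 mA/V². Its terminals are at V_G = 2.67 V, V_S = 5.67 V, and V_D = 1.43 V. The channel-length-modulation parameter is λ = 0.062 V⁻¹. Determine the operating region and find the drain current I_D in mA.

Saturation; I_D = 0.906 mA

V_SG = V_S − V_G = 5.67 − 2.67 = 3 V; V_SD = V_S − V_D = 5.67 − 1.43 = 4.24 V.
V_ov = V_SG − |V_th| = 3 − 1.12 = 1.88 V.
Since V_SD = 4.24 V ≥ V_ov = 1.88 V, the device is in saturation.
I_D = ½ k_p V_ov² (1 + λ V_SD) = 0.5 × 0.406 × 1.88² × (1 + 0.062 × 4.24) = 0.906 mA.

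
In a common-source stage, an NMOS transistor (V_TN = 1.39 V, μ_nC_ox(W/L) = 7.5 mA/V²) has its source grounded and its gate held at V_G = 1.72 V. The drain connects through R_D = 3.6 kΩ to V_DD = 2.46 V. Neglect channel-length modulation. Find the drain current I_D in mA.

I_D = 0.408 mA

V_GS = V_G = 1.72 V, so V_ov = 1.72 − 1.39 = 0.33 V.
Assume saturation: I_D = ½ k_n V_ov² = 0.5 × 7.5 × 0.33² = 0.408 mA, giving V_DS = V_DD − I_D R_D = 2.46 − 0.408 × 3.6 = 0.99 V.
V_DS = 0.99 V ≥ V_ov = 0.33 V, confirming saturation.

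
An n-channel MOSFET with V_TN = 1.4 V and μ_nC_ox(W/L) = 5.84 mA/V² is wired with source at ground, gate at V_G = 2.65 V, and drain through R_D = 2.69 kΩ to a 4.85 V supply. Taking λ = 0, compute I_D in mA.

V_GS = V_G = 2.65 V, so V_ov = 2.65 − 1.4 = 1.25 V.
Assume saturation: I_D = ½ k_n V_ov² = 0.5 × 5.84 × 1.25² = 4.56 mA, giving V_DS = V_DD − I_D R_D = 4.85 − 4.56 × 2.69 = -7.42 V.
But -7.42 V < V_ov = 1.25 V, so the device is actually in triode.
In triode I_D = k_n[V_ov V_DS − ½ V_DS²] and I_D = (V_DD − V_DS)/R_D. Equating: 7.85 V_DS² − 20.64 V_DS + 4.85 = 0, giving V_DS = 0.261 V (the root below V_ov).
I_D = (4.85 − 0.261) / 2.69 = 1.71 mA.

I_D = 1.71 mA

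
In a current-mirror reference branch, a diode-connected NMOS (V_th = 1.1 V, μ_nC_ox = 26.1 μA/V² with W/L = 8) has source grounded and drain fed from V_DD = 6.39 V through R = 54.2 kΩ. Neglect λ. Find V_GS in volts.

V_GS = 1.98 V

With gate tied to drain, V_GS = V_DS ≥ V_GS − V_th, so the device is in saturation.
k_n = μ_nC_ox · (W/L) = 0.2088 mA/V².
KCL at the drain: ½ k_n (V_GS − V_th)² = (V_DD − V_GS)/R.
Let x = V_GS − 1.1. Then 5.66 x² + x − 5.29 = 0, giving x = 0.883 V (positive root), so V_GS = 1.98 V.
I_D = (V_DD − V_GS)/R = (6.39 − 1.98) / 54.2 = 0.0813 mA.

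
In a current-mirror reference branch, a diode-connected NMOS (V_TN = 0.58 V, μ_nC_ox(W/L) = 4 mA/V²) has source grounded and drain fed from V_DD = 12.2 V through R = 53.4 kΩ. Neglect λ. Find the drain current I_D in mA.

With gate tied to drain, V_GS = V_DS ≥ V_GS − V_TN, so the device is in saturation.
KCL at the drain: ½ k_n (V_GS − V_TN)² = (V_DD − V_GS)/R.
Let x = V_GS − 0.58. Then 107 x² + x − 11.62 = 0, giving x = 0.325 V (positive root), so V_GS = 0.905 V.
I_D = (V_DD − V_GS)/R = (12.2 − 0.905) / 53.4 = 0.212 mA.

I_D = 0.212 mA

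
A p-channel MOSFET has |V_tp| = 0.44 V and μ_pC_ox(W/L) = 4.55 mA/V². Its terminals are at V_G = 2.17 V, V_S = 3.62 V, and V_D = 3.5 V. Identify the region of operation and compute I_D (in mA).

V_SG = V_S − V_G = 3.62 − 2.17 = 1.45 V; V_SD = V_S − V_D = 3.62 − 3.5 = 0.12 V.
V_ov = V_SG − |V_tp| = 1.45 − 0.44 = 1.01 V.
Since V_SD = 0.12 V < V_ov = 1.01 V, the device is in the triode region.
I_D = k_p [V_ov · V_SD − ½ V_SD²] = 4.55 × [1.01 × 0.12 − 0.5 × 0.12²] = 0.519 mA.

Triode; I_D = 0.519 mA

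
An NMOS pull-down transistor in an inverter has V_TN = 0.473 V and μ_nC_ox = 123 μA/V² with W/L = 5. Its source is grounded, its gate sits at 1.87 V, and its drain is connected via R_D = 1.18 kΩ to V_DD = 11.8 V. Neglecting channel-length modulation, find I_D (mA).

I_D = 0.600 mA

V_GS = V_G = 1.87 V, so V_ov = 1.87 − 0.473 = 1.4 V.
k_n = μ_nC_ox · (W/L) = 0.615 mA/V².
Assume saturation: I_D = ½ k_n V_ov² = 0.5 × 0.615 × 1.4² = 0.6 mA, giving V_DS = V_DD − I_D R_D = 11.8 − 0.6 × 1.18 = 11.1 V.
V_DS = 11.1 V ≥ V_ov = 1.4 V, confirming saturation.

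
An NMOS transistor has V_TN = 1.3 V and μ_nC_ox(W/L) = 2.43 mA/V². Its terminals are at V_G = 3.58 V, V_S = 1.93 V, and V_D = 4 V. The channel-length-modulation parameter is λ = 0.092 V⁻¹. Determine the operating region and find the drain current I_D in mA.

V_GS = V_G − V_S = 3.58 − 1.93 = 1.65 V; V_DS = V_D − V_S = 4 − 1.93 = 2.07 V.
V_ov = V_GS − V_TN = 1.65 − 1.3 = 0.35 V.
Since V_DS = 2.07 V ≥ V_ov = 0.35 V, the device is in saturation.
I_D = ½ k_n V_ov² (1 + λ V_DS) = 0.5 × 2.43 × 0.35² × (1 + 0.092 × 2.07) = 0.177 mA.

Saturation; I_D = 0.177 mA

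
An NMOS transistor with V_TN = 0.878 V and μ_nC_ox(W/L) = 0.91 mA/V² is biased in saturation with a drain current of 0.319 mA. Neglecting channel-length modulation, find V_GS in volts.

V_GS = 1.72 V

In saturation I_D = ½ k_n (V_GS − V_TN)², so V_GS − V_TN = √(2 I_D / k_n) = √(2 × 0.319 / 0.91) = 0.837 V.
V_GS = 0.878 + 0.837 = 1.72 V.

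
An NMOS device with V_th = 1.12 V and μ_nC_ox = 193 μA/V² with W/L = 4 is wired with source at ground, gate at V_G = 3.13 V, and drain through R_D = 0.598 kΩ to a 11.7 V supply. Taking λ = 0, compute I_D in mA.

V_GS = V_G = 3.13 V, so V_ov = 3.13 − 1.12 = 2.01 V.
k_n = μ_nC_ox · (W/L) = 0.772 mA/V².
Assume saturation: I_D = ½ k_n V_ov² = 0.5 × 0.772 × 2.01² = 1.56 mA, giving V_DS = V_DD − I_D R_D = 11.7 − 1.56 × 0.598 = 10.8 V.
V_DS = 10.8 V ≥ V_ov = 2.01 V, confirming saturation.

I_D = 1.56 mA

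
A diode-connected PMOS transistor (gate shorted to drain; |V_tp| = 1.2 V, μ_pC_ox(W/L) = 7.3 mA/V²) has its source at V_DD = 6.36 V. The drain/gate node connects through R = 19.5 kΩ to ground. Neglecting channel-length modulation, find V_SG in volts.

V_SG = 1.46 V

With gate tied to drain, V_SG = V_SD ≥ V_SG − |V_tp|, so the device is in saturation.
KCL at the drain: ½ k_p (V_SG − |V_tp|)² = (V_DD − V_SG)/R.
Let x = V_SG − 1.2. Then 71.2 x² + x − 5.16 = 0, giving x = 0.262 V (positive root), so V_SG = 1.46 V.
I_D = (V_DD − V_SG)/R = (6.36 − 1.46) / 19.5 = 0.251 mA.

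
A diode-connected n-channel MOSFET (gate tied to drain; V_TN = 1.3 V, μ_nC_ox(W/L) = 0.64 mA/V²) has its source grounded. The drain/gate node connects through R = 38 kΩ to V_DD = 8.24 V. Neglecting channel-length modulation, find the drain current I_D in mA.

I_D = 0.164 mA

With gate tied to drain, V_GS = V_DS ≥ V_GS − V_TN, so the device is in saturation.
KCL at the drain: ½ k_n (V_GS − V_TN)² = (V_DD − V_GS)/R.
Let x = V_GS − 1.3. Then 12.2 x² + x − 6.94 = 0, giving x = 0.715 V (positive root), so V_GS = 2.02 V.
I_D = (V_DD − V_GS)/R = (8.24 − 2.02) / 38 = 0.164 mA.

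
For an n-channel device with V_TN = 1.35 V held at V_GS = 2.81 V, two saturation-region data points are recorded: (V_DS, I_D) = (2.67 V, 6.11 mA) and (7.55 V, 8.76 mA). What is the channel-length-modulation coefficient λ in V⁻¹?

λ = 0.117 V⁻¹

With V_GS fixed, I_D ∝ (1 + λ V_DS) in saturation, so I_D2/I_D1 = (1 + λ V_DS2)/(1 + λ V_DS1).
8.76/6.11 = 1.434 = (1 + 7.55 λ)/(1 + 2.67 λ).
Solving: λ (I_D1 V_DS2 − I_D2 V_DS1) = I_D2 − I_D1, so λ = (8.76 − 6.11) / (6.11 × 7.55 − 8.76 × 2.67) = 2.65 / 22.7 = 0.117 V⁻¹.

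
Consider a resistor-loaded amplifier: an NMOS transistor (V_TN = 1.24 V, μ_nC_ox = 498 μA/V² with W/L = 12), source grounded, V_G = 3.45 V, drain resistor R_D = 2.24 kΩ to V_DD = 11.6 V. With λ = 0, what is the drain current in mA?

V_GS = V_G = 3.45 V, so V_ov = 3.45 − 1.24 = 2.21 V.
k_n = μ_nC_ox · (W/L) = 5.976 mA/V².
Assume saturation: I_D = ½ k_n V_ov² = 0.5 × 5.976 × 2.21² = 14.6 mA, giving V_DS = V_DD − I_D R_D = 11.6 − 14.6 × 2.24 = -21.1 V.
But -21.1 V < V_ov = 2.21 V, so the device is actually in triode.
In triode I_D = k_n[V_ov V_DS − ½ V_DS²] and I_D = (V_DD − V_DS)/R_D. Equating: 6.69 V_DS² − 30.58 V_DS + 11.6 = 0, giving V_DS = 0.417 V (the root below V_ov).
I_D = (11.6 − 0.417) / 2.24 = 4.99 mA.

I_D = 4.99 mA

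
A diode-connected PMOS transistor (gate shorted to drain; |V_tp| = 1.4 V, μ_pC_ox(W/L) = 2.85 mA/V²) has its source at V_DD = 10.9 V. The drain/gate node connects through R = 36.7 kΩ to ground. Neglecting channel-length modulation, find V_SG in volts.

V_SG = 1.82 V

With gate tied to drain, V_SG = V_SD ≥ V_SG − |V_tp|, so the device is in saturation.
KCL at the drain: ½ k_p (V_SG − |V_tp|)² = (V_DD − V_SG)/R.
Let x = V_SG − 1.4. Then 52.3 x² + x − 9.5 = 0, giving x = 0.417 V (positive root), so V_SG = 1.82 V.
I_D = (V_DD − V_SG)/R = (10.9 − 1.82) / 36.7 = 0.247 mA.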